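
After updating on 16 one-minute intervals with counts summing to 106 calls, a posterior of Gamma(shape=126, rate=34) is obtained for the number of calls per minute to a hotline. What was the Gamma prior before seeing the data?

Gamma(shape=20, rate=18)

Gamma–Poisson conjugacy: posterior shape = α + Σxᵢ, posterior rate = β + n.
So α = 126 − 106 = 20 and β = 34 − 16 = 18.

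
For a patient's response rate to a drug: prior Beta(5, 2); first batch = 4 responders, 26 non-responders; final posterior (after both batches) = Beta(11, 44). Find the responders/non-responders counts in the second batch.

Sequential conjugate updates are equivalent to a single update on the pooled data, so total successes = posterior α − prior α and total failures = posterior β − prior β.
Total across both batches: 11−5=6 responders, 44−2=42 non-responders.
Subtract the first batch: 6−4=2 responders and 42−26=16 non-responders.

2 responders and 16 non-responders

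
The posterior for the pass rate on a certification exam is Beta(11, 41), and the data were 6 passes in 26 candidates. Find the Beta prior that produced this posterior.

Beta(5, 21)

A Beta(a, b) prior with s successes and f failures in binomial data gives a Beta(a+s, b+f) posterior.
So a = 11 − 6 = 5 and b = 41 − 20 = 21.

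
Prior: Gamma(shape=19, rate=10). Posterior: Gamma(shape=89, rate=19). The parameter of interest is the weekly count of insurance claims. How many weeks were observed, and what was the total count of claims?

Gamma–Poisson conjugacy: posterior shape = α + Σxᵢ, posterior rate = β + n.
Matching: Σxᵢ = 89 − 19 = 70 and n = 19 − 10 = 9.

n = 9 weeks with total 70 claims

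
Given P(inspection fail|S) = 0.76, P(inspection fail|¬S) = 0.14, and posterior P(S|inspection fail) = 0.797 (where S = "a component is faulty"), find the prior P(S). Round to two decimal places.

Bayes' rule in odds form gives O(S|E) = O(S)·[P(E|S)/P(E|¬S)], hence O(S) = O(S|E)/LR.
Posterior odds = 0.797/(1−0.797) = 3.9261. LR = 0.76/0.14 = 5.4286.
Prior odds = 3.9261/5.4286 = 0.7232, so P(S) = 0.7232/(1+0.7232) ≈ 0.42.

P(S) = 0.42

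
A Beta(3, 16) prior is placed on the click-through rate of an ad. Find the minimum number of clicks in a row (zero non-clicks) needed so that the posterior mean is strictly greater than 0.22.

After k clicks and 0 non-clicks the posterior is Beta(3+k, 16), with mean (3+k)/(3+16+k).
Set (3+k)/(19+k) > 0.22 and solve: k > (0.22·19 − 3)/(1 − 0.22) = 1.513.
The smallest integer exceeding 1.513 is 2.

k = 2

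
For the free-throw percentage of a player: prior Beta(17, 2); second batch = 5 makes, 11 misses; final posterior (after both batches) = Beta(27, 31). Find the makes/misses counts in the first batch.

5 makes and 18 misses

Because Beta–binomial updating is additive in the counts, the combined data contributed (α_post−α_prior, β_post−β_prior) successes and failures.
Total across both batches: 27−17=10 makes, 31−2=29 misses.
Subtract the second batch: 10−5=5 makes and 29−11=18 misses.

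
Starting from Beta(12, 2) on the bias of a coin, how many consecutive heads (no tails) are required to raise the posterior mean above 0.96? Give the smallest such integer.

After k heads and 0 tails the posterior is Beta(12+k, 2), with mean (12+k)/(12+2+k).
Set (12+k)/(14+k) > 0.96 and solve: k > (0.96·14 − 12)/(1 − 0.96) = 36.000.
The smallest integer exceeding 36.000 is 37, and checking k=37: (49)/(51) = 0.9608 > 0.96.

k = 37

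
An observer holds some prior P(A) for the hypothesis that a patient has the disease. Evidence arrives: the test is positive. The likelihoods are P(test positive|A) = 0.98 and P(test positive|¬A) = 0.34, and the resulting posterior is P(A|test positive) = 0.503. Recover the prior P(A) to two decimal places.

P(A) = 0.26

In odds form, posterior odds = prior odds × likelihood ratio, so prior odds = posterior odds ÷ LR.
Posterior odds = 0.503/(1−0.503) = 1.0121. LR = 0.98/0.34 = 2.8824.
Prior odds = 1.0121/2.8824 = 0.3511, so P(A) = 0.3511/(1+0.3511) ≈ 0.26.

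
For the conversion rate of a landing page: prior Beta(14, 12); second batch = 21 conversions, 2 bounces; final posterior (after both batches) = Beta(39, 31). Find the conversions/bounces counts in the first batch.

Sequential conjugate updates are equivalent to a single update on the pooled data, so total successes = posterior α − prior α and total failures = posterior β − prior β.
Total across both batches: 39−14=25 conversions, 31−12=19 bounces.
Subtract the second batch: 25−21=4 conversions and 19−2=17 bounces.

4 conversions and 17 bounces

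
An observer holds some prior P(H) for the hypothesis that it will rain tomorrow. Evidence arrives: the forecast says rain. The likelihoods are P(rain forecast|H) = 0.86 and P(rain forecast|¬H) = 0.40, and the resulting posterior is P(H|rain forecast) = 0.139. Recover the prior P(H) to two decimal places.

In odds form, posterior odds = prior odds × likelihood ratio, so prior odds = posterior odds ÷ LR.
Posterior odds = 0.139/(1−0.139) = 0.1614. LR = 0.86/0.40 = 2.1500.
Prior odds = 0.1614/2.1500 = 0.0751, so P(H) = 0.0751/(1+0.0751) ≈ 0.07.

P(H) = 0.07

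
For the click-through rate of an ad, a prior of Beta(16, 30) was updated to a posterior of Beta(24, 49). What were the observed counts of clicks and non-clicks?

Beta is conjugate to the binomial likelihood: posterior = Beta(a+s, b+f).
So s = 24 − 16 = 8 and f = 49 − 30 = 19.

8 clicks and 19 non-clicks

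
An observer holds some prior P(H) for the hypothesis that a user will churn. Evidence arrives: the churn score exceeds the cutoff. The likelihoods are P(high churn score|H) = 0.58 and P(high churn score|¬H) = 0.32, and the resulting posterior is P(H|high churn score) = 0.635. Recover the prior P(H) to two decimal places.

P(H) = 0.49

Bayes' rule in odds form gives O(H|E) = O(H)·[P(E|H)/P(E|¬H)], hence O(H) = O(H|E)/LR.
Posterior odds = 0.635/(1−0.635) = 1.7397. LR = 0.58/0.32 = 1.8125.
Prior odds = 1.7397/1.8125 = 0.9598, so P(H) = 0.9598/(1+0.9598) ≈ 0.49.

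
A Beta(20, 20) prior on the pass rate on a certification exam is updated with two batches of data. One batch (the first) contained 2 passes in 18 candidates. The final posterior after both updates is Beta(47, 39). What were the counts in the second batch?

25 passes and 3 failures

Sequential conjugate updates are equivalent to a single update on the pooled data, so total successes = posterior α − prior α and total failures = posterior β − prior β.
Total across both batches: 47−20=27 passes, 39−20=19 failures.
Subtract the first batch: 27−2=25 passes and 19−16=3 failures.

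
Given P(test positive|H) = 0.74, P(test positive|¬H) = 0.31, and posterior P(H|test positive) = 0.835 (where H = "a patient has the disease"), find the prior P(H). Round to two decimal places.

P(H) = 0.68

Bayes' rule in odds form gives O(H|E) = O(H)·[P(E|H)/P(E|¬H)], hence O(H) = O(H|E)/LR.
Posterior odds = 0.835/(1−0.835) = 5.0606. LR = 0.74/0.31 = 2.3871.
Prior odds = 5.0606/2.3871 = 2.1200, so P(H) = 2.1200/(1+2.1200) ≈ 0.68.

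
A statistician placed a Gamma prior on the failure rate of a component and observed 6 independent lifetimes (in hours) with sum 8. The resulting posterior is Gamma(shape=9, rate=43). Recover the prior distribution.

Gamma–exponential conjugacy: posterior shape = α + n, posterior rate = β + Σtᵢ.
So α = 9 − 6 = 3 and β = 43 − 8 = 35.

Gamma(shape=3, rate=35)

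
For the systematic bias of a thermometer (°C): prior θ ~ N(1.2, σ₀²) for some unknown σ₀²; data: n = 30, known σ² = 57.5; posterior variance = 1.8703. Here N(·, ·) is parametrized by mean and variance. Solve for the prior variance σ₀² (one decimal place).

σ₀² = 77.3

Posterior precision equals prior precision plus data precision: 1/σ_n² = 1/σ₀² + n/σ².
So 1/σ₀² = 1/1.8703 − 30/57.5 = 0.534674 − 0.521739 = 0.012935.
Hence σ₀² = 1/0.012935 ≈ 77.3.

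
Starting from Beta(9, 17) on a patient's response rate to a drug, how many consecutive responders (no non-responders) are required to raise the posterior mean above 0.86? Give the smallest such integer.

k = 96

After k responders and 0 non-responders the posterior is Beta(9+k, 17), with mean (9+k)/(9+17+k).
Set (9+k)/(26+k) > 0.86 and solve: k > (0.86·26 − 9)/(1 − 0.86) = 95.429.
The smallest integer exceeding 95.429 is 96, and checking k=96: (105)/(122) = 0.8607 > 0.86.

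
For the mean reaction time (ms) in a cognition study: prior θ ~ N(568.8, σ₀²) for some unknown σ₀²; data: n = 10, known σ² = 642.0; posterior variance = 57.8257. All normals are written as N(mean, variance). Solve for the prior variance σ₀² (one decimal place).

σ₀² = 582.4

Posterior precision equals prior precision plus data precision: 1/σ_n² = 1/σ₀² + n/σ².
So 1/σ₀² = 1/57.8257 − 10/642.0 = 0.017293 − 0.015576 = 0.001717.
Hence σ₀² = 1/0.001717 ≈ 582.4.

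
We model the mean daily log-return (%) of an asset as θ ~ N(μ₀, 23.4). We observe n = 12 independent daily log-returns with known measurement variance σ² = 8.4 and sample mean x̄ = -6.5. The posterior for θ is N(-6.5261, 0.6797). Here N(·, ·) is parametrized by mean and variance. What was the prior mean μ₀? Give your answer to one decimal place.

With known observation variance, the Normal–Normal posterior has precision τ_n = τ₀ + n/σ² and mean μ_n = (τ₀μ₀ + (n/σ²)x̄)/τ_n.
Here τ₀ = 1/23.4 = 0.042735 and τ_data = 12/8.4 = 1.428571, so τ_n = 1.471306.
Rearranging for μ₀: μ₀ = (μ_n·τ_n − τ_data·x̄)/τ₀ = (-6.5261·1.471306 − 1.428571·-6.5) / 0.042735 = -0.316179/0.042735 ≈ -7.4.

μ₀ = -7.4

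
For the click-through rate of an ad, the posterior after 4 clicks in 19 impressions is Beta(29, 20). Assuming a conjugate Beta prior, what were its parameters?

A Beta(a, b) prior with s successes and f failures in binomial data gives a Beta(a+s, b+f) posterior.
Subtract the data counts: 29−4=25, 20−15=5.

Beta(25, 5)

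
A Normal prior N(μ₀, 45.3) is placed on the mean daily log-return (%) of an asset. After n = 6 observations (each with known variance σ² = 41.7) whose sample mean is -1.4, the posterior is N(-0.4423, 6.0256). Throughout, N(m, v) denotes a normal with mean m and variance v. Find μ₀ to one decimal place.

The posterior mean is a precision-weighted average: μ_n = (τ₀μ₀ + τ_data·x̄)/(τ₀+τ_data), with τ₀=1/σ₀² and τ_data=n/σ².
Here τ₀ = 1/45.3 = 0.022075 and τ_data = 6/41.7 = 0.143885, so τ_n = 0.165960.
Rearranging for μ₀: μ₀ = (μ_n·τ_n − τ_data·x̄)/τ₀ = (-0.4423·0.165960 − 0.143885·-1.4) / 0.022075 = 0.128035/0.022075 ≈ 5.8.

μ₀ = 5.8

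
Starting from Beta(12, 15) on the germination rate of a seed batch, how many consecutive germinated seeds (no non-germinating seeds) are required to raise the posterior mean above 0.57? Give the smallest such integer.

k = 8

After k germinated seeds and 0 non-germinating seeds the posterior is Beta(12+k, 15), with mean (12+k)/(12+15+k).
Set (12+k)/(27+k) > 0.57 and solve: k > (0.57·27 − 12)/(1 − 0.57) = 7.884.
The smallest integer exceeding 7.884 is 8, and checking k=8: (20)/(35) = 0.5714 > 0.57.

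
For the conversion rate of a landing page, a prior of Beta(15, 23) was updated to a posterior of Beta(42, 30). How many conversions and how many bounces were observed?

Under Beta–binomial conjugacy the posterior parameters are (α+s, β+f).
Match parameters: s=42−15=27, f=30−23=7.

27 conversions and 7 bounces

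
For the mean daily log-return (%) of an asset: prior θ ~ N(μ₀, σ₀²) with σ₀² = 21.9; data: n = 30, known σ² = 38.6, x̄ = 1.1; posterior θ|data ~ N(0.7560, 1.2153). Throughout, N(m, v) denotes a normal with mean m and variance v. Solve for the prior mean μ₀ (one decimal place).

μ₀ = -5.1

With known observation variance, the Normal–Normal posterior has precision τ_n = τ₀ + n/σ² and mean μ_n = (τ₀μ₀ + (n/σ²)x̄)/τ_n.
Here τ₀ = 1/21.9 = 0.045662 and τ_data = 30/38.6 = 0.777202, so τ_n = 0.822864.
Rearranging for μ₀: μ₀ = (μ_n·τ_n − τ_data·x̄)/τ₀ = (0.7560·0.822864 − 0.777202·1.1) / 0.045662 = -0.232837/0.045662 ≈ -5.1.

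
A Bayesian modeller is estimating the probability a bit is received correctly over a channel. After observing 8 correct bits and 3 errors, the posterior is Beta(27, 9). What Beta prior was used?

A Beta(a, b) prior with s successes and f failures in binomial data gives a Beta(a+s, b+f) posterior.
Subtract the data counts: 27−8=19, 9−3=6.

Beta(19, 6)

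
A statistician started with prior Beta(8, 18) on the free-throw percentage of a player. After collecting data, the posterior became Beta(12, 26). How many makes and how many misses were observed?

4 makes and 8 misses

A Beta(α, β) prior with s successes and f failures in binomial data gives a Beta(α+s, β+f) posterior.
Match parameters: s=12−8=4, f=26−18=8.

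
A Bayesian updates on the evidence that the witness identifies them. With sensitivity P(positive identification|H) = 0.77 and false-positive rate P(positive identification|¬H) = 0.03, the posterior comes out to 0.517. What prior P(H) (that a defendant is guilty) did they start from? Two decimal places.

P(H) = 0.04

Bayes' rule in odds form gives O(H|E) = O(H)·[P(E|H)/P(E|¬H)], hence O(H) = O(H|E)/LR.
Posterior odds = 0.517/(1−0.517) = 1.0704. LR = 0.77/0.03 = 25.6667.
Prior odds = 1.0704/25.6667 = 0.0417, so P(H) = 0.0417/(1+0.0417) ≈ 0.04.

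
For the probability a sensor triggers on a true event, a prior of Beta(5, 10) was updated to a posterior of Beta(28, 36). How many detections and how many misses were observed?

Under Beta–binomial conjugacy the posterior parameters are (α+s, β+f).
Match parameters: s=28−5=23, f=36−10=26.

23 detections and 26 misses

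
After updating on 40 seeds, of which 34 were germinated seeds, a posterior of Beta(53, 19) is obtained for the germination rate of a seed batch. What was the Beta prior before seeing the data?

Beta is conjugate to the binomial likelihood: posterior = Beta(a+s, b+f).
Subtract the data counts: 53−34=19, 19−6=13.

Beta(19, 13)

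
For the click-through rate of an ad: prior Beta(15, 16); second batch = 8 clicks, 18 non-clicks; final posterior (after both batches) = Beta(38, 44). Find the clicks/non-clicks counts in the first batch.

Because Beta–binomial updating is additive in the counts, the combined data contributed (α_post−α_prior, β_post−β_prior) successes and failures.
Total across both batches: 38−15=23 clicks, 44−16=28 non-clicks.
Subtract the second batch: 23−8=15 clicks and 28−18=10 non-clicks.

15 clicks and 10 non-clicks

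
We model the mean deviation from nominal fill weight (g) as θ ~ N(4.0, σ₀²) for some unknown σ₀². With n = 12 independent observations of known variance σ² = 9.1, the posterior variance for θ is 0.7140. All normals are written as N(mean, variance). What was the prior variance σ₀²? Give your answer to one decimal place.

For the Normal–Normal model with known σ², precisions add: τ_n = τ₀ + n/σ².
So 1/σ₀² = 1/0.7140 − 12/9.1 = 1.400560 − 1.318681 = 0.081879.
Hence σ₀² = 1/0.081879 ≈ 12.2.

σ₀² = 12.2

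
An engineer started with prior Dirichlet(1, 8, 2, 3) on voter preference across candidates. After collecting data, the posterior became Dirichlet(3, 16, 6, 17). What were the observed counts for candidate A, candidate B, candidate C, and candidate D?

counts (2, 8, 4, 14)

For a Dirichlet(α) prior with multinomial counts c, the posterior is Dirichlet(α + c) componentwise.
Counts are posterior − prior componentwise: 3−1=2, 16−8=8, 6−2=4, 17−3=14.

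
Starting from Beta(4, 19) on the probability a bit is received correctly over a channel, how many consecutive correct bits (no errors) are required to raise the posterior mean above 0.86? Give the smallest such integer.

After k correct bits and 0 errors the posterior is Beta(4+k, 19), with mean (4+k)/(4+19+k).
Set (4+k)/(23+k) > 0.86 and solve: k > (0.86·23 − 4)/(1 − 0.86) = 112.714.
The smallest integer exceeding 112.714 is 113.

k = 113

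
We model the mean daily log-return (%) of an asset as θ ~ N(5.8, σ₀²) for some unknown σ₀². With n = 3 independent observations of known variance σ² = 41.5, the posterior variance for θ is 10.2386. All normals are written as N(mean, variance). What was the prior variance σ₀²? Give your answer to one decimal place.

Posterior precision equals prior precision plus data precision: 1/σ_n² = 1/σ₀² + n/σ².
So 1/σ₀² = 1/10.2386 − 3/41.5 = 0.097670 − 0.072289 = 0.025381.
Hence σ₀² = 1/0.025381 ≈ 39.4.

σ₀² = 39.4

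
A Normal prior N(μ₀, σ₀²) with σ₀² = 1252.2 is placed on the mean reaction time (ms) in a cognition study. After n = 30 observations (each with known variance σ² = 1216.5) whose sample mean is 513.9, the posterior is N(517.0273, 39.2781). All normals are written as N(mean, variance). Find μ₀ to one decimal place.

With known observation variance, the Normal–Normal posterior has precision τ_n = τ₀ + n/σ² and mean μ_n = (τ₀μ₀ + (n/σ²)x̄)/τ_n.
Here τ₀ = 1/1252.2 = 0.000799 and τ_data = 30/1216.5 = 0.024661, so τ_n = 0.025460.
Rearranging for μ₀: μ₀ = (μ_n·τ_n − τ_data·x̄)/τ₀ = (517.0273·0.025460 − 0.024661·513.9) / 0.000799 = 0.490227/0.000799 ≈ 613.6.

μ₀ = 613.6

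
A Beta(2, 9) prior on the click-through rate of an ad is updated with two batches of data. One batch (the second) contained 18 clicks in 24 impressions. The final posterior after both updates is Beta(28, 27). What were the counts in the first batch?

Because Beta–binomial updating is additive in the counts, the combined data contributed (α_post−α_prior, β_post−β_prior) successes and failures.
Total across both batches: 28−2=26 clicks, 27−9=18 non-clicks.
Subtract the second batch: 26−18=8 clicks and 18−6=12 non-clicks.

8 clicks and 12 non-clicks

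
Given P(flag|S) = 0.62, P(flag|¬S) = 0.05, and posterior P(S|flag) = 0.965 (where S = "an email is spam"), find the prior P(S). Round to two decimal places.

P(S) = 0.69

In odds form, posterior odds = prior odds × likelihood ratio, so prior odds = posterior odds ÷ LR.
Posterior odds = 0.965/(1−0.965) = 27.5714. LR = 0.62/0.05 = 12.4000.
Prior odds = 27.5714/12.4000 = 2.2235, so P(S) = 2.2235/(1+2.2235) ≈ 0.69.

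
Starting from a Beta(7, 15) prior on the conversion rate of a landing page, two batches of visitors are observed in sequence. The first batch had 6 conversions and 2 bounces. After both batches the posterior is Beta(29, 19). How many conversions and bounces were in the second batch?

16 conversions and 2 bounces

Sequential conjugate updates are equivalent to a single update on the pooled data, so total successes = posterior α − prior α and total failures = posterior β − prior β.
Total across both batches: 29−7=22 conversions, 19−15=4 bounces.
Subtract the first batch: 22−6=16 conversions and 4−2=2 bounces.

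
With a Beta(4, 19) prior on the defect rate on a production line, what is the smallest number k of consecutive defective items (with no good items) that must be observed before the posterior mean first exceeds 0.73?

k = 48

After k defective items and 0 good items the posterior is Beta(4+k, 19), with mean (4+k)/(4+19+k).
Set (4+k)/(23+k) > 0.73 and solve: k > (0.73·23 − 4)/(1 − 0.73) = 47.370.
The smallest integer exceeding 47.370 is 48, and checking k=48: (52)/(71) = 0.7324 > 0.73.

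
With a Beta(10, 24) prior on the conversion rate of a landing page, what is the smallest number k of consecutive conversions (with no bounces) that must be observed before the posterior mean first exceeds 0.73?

After k conversions and 0 bounces the posterior is Beta(10+k, 24), with mean (10+k)/(10+24+k).
Set (10+k)/(34+k) > 0.73 and solve: k > (0.73·34 − 10)/(1 − 0.73) = 54.889.
The smallest integer exceeding 54.889 is 55.

k = 55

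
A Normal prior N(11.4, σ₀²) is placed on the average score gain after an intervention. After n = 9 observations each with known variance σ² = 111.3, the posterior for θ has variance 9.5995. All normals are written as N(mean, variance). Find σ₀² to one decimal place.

σ₀² = 42.9

Posterior precision equals prior precision plus data precision: 1/σ_n² = 1/σ₀² + n/σ².
So 1/σ₀² = 1/9.5995 − 9/111.3 = 0.104172 − 0.080863 = 0.023309.
Hence σ₀² = 1/0.023309 ≈ 42.9.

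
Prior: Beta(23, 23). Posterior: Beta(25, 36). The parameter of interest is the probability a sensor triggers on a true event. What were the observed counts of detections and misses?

2 detections and 13 misses

A Beta(a, b) prior with s successes and f failures in binomial data gives a Beta(a+s, b+f) posterior.
So s = 25 − 23 = 2 and f = 36 − 23 = 13.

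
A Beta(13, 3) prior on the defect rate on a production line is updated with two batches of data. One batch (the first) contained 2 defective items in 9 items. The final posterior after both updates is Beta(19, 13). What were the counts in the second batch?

Sequential conjugate updates are equivalent to a single update on the pooled data, so total successes = posterior α − prior α and total failures = posterior β − prior β.
Total across both batches: 19−13=6 defective items, 13−3=10 good items.
Subtract the first batch: 6−2=4 defective items and 10−7=3 good items.

4 defective items and 3 good items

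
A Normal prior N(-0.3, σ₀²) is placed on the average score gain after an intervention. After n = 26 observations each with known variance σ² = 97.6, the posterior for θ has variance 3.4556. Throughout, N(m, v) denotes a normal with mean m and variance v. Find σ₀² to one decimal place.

σ₀² = 43.5

Posterior precision equals prior precision plus data precision: 1/σ_n² = 1/σ₀² + n/σ².
So 1/σ₀² = 1/3.4556 − 26/97.6 = 0.289385 − 0.266393 = 0.022992.
Hence σ₀² = 1/0.022992 ≈ 43.5.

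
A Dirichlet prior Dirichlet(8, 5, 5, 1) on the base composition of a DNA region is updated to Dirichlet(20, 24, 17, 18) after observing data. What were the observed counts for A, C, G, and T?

For a Dirichlet(α) prior with multinomial counts c, the posterior is Dirichlet(α + c) componentwise.
Counts are posterior − prior componentwise: 20−8=12, 24−5=19, 17−5=12, 18−1=17.

counts (12, 19, 12, 17)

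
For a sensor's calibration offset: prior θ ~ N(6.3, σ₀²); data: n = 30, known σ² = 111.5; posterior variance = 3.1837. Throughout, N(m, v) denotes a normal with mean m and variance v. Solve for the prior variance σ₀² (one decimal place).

Posterior precision equals prior precision plus data precision: 1/σ_n² = 1/σ₀² + n/σ².
So 1/σ₀² = 1/3.1837 − 30/111.5 = 0.314100 − 0.269058 = 0.045042.
Hence σ₀² = 1/0.045042 ≈ 22.2.

σ₀² = 22.2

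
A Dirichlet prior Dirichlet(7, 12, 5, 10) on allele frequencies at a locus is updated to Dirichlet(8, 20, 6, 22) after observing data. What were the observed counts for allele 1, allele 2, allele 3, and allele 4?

counts (1, 8, 1, 12)

For a Dirichlet(α) prior with multinomial counts c, the posterior is Dirichlet(α + c) componentwise.
Counts are posterior − prior componentwise: 8−7=1, 20−12=8, 6−5=1, 22−10=12.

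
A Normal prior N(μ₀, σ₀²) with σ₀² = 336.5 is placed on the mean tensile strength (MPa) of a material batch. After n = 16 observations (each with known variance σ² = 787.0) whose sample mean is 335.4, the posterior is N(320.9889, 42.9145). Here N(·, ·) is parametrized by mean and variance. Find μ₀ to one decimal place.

μ₀ = 222.4

With known observation variance, the Normal–Normal posterior has precision τ_n = τ₀ + n/σ² and mean μ_n = (τ₀μ₀ + (n/σ²)x̄)/τ_n.
Here τ₀ = 1/336.5 = 0.002972 and τ_data = 16/787.0 = 0.020330, so τ_n = 0.023302.
Rearranging for μ₀: μ₀ = (μ_n·τ_n − τ_data·x̄)/τ₀ = (320.9889·0.023302 − 0.020330·335.4) / 0.002972 = 0.661001/0.002972 ≈ 222.4.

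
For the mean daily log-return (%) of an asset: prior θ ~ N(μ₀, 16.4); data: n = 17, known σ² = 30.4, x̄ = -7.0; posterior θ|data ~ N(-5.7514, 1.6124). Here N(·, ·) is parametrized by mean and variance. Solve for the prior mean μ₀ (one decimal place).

The posterior mean is a precision-weighted average: μ_n = (τ₀μ₀ + τ_data·x̄)/(τ₀+τ_data), with τ₀=1/σ₀² and τ_data=n/σ².
Here τ₀ = 1/16.4 = 0.060976 and τ_data = 17/30.4 = 0.559211, so τ_n = 0.620187.
Rearranging for μ₀: μ₀ = (μ_n·τ_n − τ_data·x̄)/τ₀ = (-5.7514·0.620187 − 0.559211·-7.0) / 0.060976 = 0.347533/0.060976 ≈ 5.7.

μ₀ = 5.7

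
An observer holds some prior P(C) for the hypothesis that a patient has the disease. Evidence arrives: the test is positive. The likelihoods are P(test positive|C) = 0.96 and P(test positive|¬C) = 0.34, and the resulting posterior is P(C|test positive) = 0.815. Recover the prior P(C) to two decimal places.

P(C) = 0.61

In odds form, posterior odds = prior odds × likelihood ratio, so prior odds = posterior odds ÷ LR.
Posterior odds = 0.815/(1−0.815) = 4.4054. LR = 0.96/0.34 = 2.8235.
Prior odds = 4.4054/2.8235 = 1.5603, so P(C) = 1.5603/(1+1.5603) ≈ 0.61.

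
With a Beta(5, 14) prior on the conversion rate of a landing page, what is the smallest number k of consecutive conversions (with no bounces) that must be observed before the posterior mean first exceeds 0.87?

After k conversions and 0 bounces the posterior is Beta(5+k, 14), with mean (5+k)/(5+14+k).
Set (5+k)/(19+k) > 0.87 and solve: k > (0.87·19 − 5)/(1 − 0.87) = 88.692.
The smallest integer exceeding 88.692 is 89.

k = 89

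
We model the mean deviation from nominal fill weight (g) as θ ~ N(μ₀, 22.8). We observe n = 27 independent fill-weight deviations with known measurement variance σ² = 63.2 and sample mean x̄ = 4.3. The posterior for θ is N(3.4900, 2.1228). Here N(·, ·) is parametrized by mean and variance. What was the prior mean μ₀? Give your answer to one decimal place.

μ₀ = -4.4

With known observation variance, the Normal–Normal posterior has precision τ_n = τ₀ + n/σ² and mean μ_n = (τ₀μ₀ + (n/σ²)x̄)/τ_n.
Here τ₀ = 1/22.8 = 0.043860 and τ_data = 27/63.2 = 0.427215, so τ_n = 0.471075.
Rearranging for μ₀: μ₀ = (μ_n·τ_n − τ_data·x̄)/τ₀ = (3.4900·0.471075 − 0.427215·4.3) / 0.043860 = -0.192973/0.043860 ≈ -4.4.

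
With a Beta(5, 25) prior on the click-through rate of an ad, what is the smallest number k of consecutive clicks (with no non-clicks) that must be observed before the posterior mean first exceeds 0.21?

k = 2

After k clicks and 0 non-clicks the posterior is Beta(5+k, 25), with mean (5+k)/(5+25+k).
Set (5+k)/(30+k) > 0.21 and solve: k > (0.21·30 − 5)/(1 − 0.21) = 1.646.
The smallest integer exceeding 1.646 is 2, and checking k=2: (7)/(32) = 0.2188 > 0.21.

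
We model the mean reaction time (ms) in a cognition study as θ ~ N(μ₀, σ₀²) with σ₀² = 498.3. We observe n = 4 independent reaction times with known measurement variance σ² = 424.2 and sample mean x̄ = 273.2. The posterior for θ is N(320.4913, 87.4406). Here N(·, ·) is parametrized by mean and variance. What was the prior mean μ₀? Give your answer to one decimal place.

The posterior mean is a precision-weighted average: μ_n = (τ₀μ₀ + τ_data·x̄)/(τ₀+τ_data), with τ₀=1/σ₀² and τ_data=n/σ².
Here τ₀ = 1/498.3 = 0.002007 and τ_data = 4/424.2 = 0.009430, so τ_n = 0.011437.
Rearranging for μ₀: μ₀ = (μ_n·τ_n − τ_data·x̄)/τ₀ = (320.4913·0.011437 − 0.009430·273.2) / 0.002007 = 1.089183/0.002007 ≈ 542.7.

μ₀ = 542.7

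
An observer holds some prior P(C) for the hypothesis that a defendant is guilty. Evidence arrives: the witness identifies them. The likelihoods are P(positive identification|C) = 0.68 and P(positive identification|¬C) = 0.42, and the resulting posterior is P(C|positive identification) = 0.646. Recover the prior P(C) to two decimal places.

Bayes' rule in odds form gives O(C|E) = O(C)·[P(E|C)/P(E|¬C)], hence O(C) = O(C|E)/LR.
Posterior odds = 0.646/(1−0.646) = 1.8249. LR = 0.68/0.42 = 1.6190.
Prior odds = 1.8249/1.6190 = 1.1272, so P(C) = 1.1272/(1+1.1272) ≈ 0.53.

P(C) = 0.53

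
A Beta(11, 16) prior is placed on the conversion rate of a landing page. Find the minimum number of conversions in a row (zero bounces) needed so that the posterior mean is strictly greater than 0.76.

k = 40

After k conversions and 0 bounces the posterior is Beta(11+k, 16), with mean (11+k)/(11+16+k).
Set (11+k)/(27+k) > 0.76 and solve: k > (0.76·27 − 11)/(1 − 0.76) = 39.667.
The smallest integer exceeding 39.667 is 40, and checking k=40: (51)/(67) = 0.7612 > 0.76.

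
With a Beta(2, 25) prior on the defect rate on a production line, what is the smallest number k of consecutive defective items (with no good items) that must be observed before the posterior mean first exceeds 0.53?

After k defective items and 0 good items the posterior is Beta(2+k, 25), with mean (2+k)/(2+25+k).
Set (2+k)/(27+k) > 0.53 and solve: k > (0.53·27 − 2)/(1 − 0.53) = 26.191.
The smallest integer exceeding 26.191 is 27.

k = 27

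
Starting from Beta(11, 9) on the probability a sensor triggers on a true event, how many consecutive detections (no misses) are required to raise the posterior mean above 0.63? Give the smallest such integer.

After k detections and 0 misses the posterior is Beta(11+k, 9), with mean (11+k)/(11+9+k).
Set (11+k)/(20+k) > 0.63 and solve: k > (0.63·20 − 11)/(1 − 0.63) = 4.324.
The smallest integer exceeding 4.324 is 5, and checking k=5: (16)/(25) = 0.6400 > 0.63.

k = 5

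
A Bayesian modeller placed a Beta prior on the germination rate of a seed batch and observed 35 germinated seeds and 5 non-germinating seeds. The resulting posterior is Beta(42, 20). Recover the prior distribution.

Beta(7, 15)

A Beta(a, b) prior with s successes and f failures in binomial data gives a Beta(a+s, b+f) posterior.
So a = 42 − 35 = 7 and b = 20 − 5 = 15.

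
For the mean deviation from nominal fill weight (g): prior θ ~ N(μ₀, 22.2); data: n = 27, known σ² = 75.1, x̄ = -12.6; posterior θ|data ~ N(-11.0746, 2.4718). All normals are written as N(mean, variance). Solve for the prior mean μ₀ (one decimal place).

The posterior mean is a precision-weighted average: μ_n = (τ₀μ₀ + τ_data·x̄)/(τ₀+τ_data), with τ₀=1/σ₀² and τ_data=n/σ².
Here τ₀ = 1/22.2 = 0.045045 and τ_data = 27/75.1 = 0.359521, so τ_n = 0.404566.
Rearranging for μ₀: μ₀ = (μ_n·τ_n − τ_data·x̄)/τ₀ = (-11.0746·0.404566 − 0.359521·-12.6) / 0.045045 = 0.049558/0.045045 ≈ 1.1.

μ₀ = 1.1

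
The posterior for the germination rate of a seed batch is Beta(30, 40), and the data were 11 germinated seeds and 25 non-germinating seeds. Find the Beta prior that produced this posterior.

Beta is conjugate to the binomial likelihood: posterior = Beta(α+s, β+f).
So α = 30 − 11 = 19 and β = 40 − 25 = 15.

Beta(19, 15)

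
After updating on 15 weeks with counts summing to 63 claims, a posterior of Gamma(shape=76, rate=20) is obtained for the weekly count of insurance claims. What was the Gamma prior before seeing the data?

Gamma(shape=13, rate=5)

A Gamma(α, β) prior (rate parametrization) on a Poisson rate with n observations summing to S gives posterior Gamma(α+S, β+n).
So α = 76 − 63 = 13 and β = 20 − 15 = 5.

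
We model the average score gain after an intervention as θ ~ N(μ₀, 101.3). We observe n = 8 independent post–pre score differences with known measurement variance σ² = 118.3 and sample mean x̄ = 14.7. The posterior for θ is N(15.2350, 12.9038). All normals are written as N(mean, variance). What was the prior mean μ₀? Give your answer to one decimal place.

μ₀ = 18.9

The posterior mean is a precision-weighted average: μ_n = (τ₀μ₀ + τ_data·x̄)/(τ₀+τ_data), with τ₀=1/σ₀² and τ_data=n/σ².
Here τ₀ = 1/101.3 = 0.009872 and τ_data = 8/118.3 = 0.067625, so τ_n = 0.077497.
Rearranging for μ₀: μ₀ = (μ_n·τ_n − τ_data·x̄)/τ₀ = (15.2350·0.077497 − 0.067625·14.7) / 0.009872 = 0.186579/0.009872 ≈ 18.9.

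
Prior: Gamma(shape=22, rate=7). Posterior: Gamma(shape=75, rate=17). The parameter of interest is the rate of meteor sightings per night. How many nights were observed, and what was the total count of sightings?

n = 10 nights with total 53 sightings

A Gamma(α, β) prior (rate parametrization) on a Poisson rate with n observations summing to S gives posterior Gamma(α+S, β+n).
Matching: Σxᵢ = 75 − 22 = 53 and n = 17 − 7 = 10.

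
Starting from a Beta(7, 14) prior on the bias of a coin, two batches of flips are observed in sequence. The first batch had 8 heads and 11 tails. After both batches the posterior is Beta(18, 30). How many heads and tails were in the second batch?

Sequential conjugate updates are equivalent to a single update on the pooled data, so total successes = posterior α − prior α and total failures = posterior β − prior β.
Total across both batches: 18−7=11 heads, 30−14=16 tails.
Subtract the first batch: 11−8=3 heads and 16−11=5 tails.

3 heads and 5 tails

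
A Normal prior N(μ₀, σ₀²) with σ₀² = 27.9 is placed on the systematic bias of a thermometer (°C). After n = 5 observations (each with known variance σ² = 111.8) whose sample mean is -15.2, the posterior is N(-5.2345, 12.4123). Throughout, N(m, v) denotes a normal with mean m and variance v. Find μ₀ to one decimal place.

μ₀ = 7.2

With known observation variance, the Normal–Normal posterior has precision τ_n = τ₀ + n/σ² and mean μ_n = (τ₀μ₀ + (n/σ²)x̄)/τ_n.
Here τ₀ = 1/27.9 = 0.035842 and τ_data = 5/111.8 = 0.044723, so τ_n = 0.080565.
Rearranging for μ₀: μ₀ = (μ_n·τ_n − τ_data·x̄)/τ₀ = (-5.2345·0.080565 − 0.044723·-15.2) / 0.035842 = 0.258072/0.035842 ≈ 7.2.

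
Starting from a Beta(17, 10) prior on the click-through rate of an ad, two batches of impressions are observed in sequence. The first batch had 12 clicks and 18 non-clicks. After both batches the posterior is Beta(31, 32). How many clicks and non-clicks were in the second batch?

2 clicks and 4 non-clicks

Sequential conjugate updates are equivalent to a single update on the pooled data, so total successes = posterior α − prior α and total failures = posterior β − prior β.
Total across both batches: 31−17=14 clicks, 32−10=22 non-clicks.
Subtract the first batch: 14−12=2 clicks and 22−18=4 non-clicks.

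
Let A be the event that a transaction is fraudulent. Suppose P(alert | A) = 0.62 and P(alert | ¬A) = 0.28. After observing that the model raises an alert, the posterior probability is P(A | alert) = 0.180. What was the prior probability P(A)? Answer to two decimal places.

Bayes' rule in odds form gives O(A|E) = O(A)·[P(E|A)/P(E|¬A)], hence O(A) = O(A|E)/LR.
Posterior odds = 0.180/(1−0.180) = 0.2195. LR = 0.62/0.28 = 2.2143.
Prior odds = 0.2195/2.2143 = 0.0991, so P(A) = 0.0991/(1+0.0991) ≈ 0.09.

P(A) = 0.09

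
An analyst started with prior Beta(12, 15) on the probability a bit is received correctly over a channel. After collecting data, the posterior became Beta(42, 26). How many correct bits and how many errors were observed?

30 correct bits and 11 errors

Under Beta–binomial conjugacy the posterior parameters are (α+s, β+f).
Match parameters: s=42−12=30, f=26−15=11.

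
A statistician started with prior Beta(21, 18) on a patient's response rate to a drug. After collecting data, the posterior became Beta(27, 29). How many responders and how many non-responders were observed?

Beta is conjugate to the binomial likelihood: posterior = Beta(α+s, β+f).
Match parameters: s=27−21=6, f=29−18=11.

6 responders and 11 non-responders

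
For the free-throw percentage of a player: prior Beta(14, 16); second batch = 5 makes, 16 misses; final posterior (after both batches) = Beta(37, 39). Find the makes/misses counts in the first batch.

18 makes and 7 misses

Sequential conjugate updates are equivalent to a single update on the pooled data, so total successes = posterior α − prior α and total failures = posterior β − prior β.
Total across both batches: 37−14=23 makes, 39−16=23 misses.
Subtract the second batch: 23−5=18 makes and 23−16=7 misses.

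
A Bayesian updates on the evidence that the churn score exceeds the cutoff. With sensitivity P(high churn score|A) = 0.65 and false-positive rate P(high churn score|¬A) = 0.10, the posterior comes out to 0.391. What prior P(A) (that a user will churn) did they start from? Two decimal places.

P(A) = 0.09

Bayes' rule in odds form gives O(A|E) = O(A)·[P(E|A)/P(E|¬A)], hence O(A) = O(A|E)/LR.
Posterior odds = 0.391/(1−0.391) = 0.6420. LR = 0.65/0.10 = 6.5000.
Prior odds = 0.6420/6.5000 = 0.0988, so P(A) = 0.0988/(1+0.0988) ≈ 0.09.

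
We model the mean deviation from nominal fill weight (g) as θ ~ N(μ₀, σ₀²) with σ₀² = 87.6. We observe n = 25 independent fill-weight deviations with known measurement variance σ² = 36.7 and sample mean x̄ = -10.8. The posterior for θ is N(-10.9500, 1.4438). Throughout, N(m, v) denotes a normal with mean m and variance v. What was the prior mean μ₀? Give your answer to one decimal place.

μ₀ = -19.9

The posterior mean is a precision-weighted average: μ_n = (τ₀μ₀ + τ_data·x̄)/(τ₀+τ_data), with τ₀=1/σ₀² and τ_data=n/σ².
Here τ₀ = 1/87.6 = 0.011416 and τ_data = 25/36.7 = 0.681199, so τ_n = 0.692615.
Rearranging for μ₀: μ₀ = (μ_n·τ_n − τ_data·x̄)/τ₀ = (-10.9500·0.692615 − 0.681199·-10.8) / 0.011416 = -0.227185/0.011416 ≈ -19.9.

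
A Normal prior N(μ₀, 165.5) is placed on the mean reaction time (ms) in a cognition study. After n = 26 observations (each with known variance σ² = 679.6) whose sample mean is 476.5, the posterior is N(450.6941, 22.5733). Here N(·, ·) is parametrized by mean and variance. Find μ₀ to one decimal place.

The posterior mean is a precision-weighted average: μ_n = (τ₀μ₀ + τ_data·x̄)/(τ₀+τ_data), with τ₀=1/σ₀² and τ_data=n/σ².
Here τ₀ = 1/165.5 = 0.006042 and τ_data = 26/679.6 = 0.038258, so τ_n = 0.044300.
Rearranging for μ₀: μ₀ = (μ_n·τ_n − τ_data·x̄)/τ₀ = (450.6941·0.044300 − 0.038258·476.5) / 0.006042 = 1.735812/0.006042 ≈ 287.3.

μ₀ = 287.3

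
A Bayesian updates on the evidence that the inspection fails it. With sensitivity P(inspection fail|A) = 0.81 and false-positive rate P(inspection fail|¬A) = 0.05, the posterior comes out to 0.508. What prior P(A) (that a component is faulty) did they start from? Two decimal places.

P(A) = 0.06

In odds form, posterior odds = prior odds × likelihood ratio, so prior odds = posterior odds ÷ LR.
Posterior odds = 0.508/(1−0.508) = 1.0325. LR = 0.81/0.05 = 16.2000.
Prior odds = 1.0325/16.2000 = 0.0637, so P(A) = 0.0637/(1+0.0637) ≈ 0.06.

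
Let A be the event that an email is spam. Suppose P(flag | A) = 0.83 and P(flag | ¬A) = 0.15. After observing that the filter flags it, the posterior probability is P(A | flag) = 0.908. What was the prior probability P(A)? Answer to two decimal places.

In odds form, posterior odds = prior odds × likelihood ratio, so prior odds = posterior odds ÷ LR.
Posterior odds = 0.908/(1−0.908) = 9.8696. LR = 0.83/0.15 = 5.5333.
Prior odds = 9.8696/5.5333 = 1.7837, so P(A) = 1.7837/(1+1.7837) ≈ 0.64.

P(A) = 0.64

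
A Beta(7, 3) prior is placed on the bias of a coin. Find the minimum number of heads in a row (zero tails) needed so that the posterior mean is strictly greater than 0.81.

k = 6

After k heads and 0 tails the posterior is Beta(7+k, 3), with mean (7+k)/(7+3+k).
Set (7+k)/(10+k) > 0.81 and solve: k > (0.81·10 − 7)/(1 − 0.81) = 5.789.
The smallest integer exceeding 5.789 is 6, and checking k=6: (13)/(16) = 0.8125 > 0.81.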